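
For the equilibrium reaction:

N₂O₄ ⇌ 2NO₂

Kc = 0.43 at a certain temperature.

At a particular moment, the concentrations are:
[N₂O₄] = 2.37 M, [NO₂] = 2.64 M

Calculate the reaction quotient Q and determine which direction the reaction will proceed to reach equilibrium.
Q = 2.941, Q > K, reaction proceeds reverse (toward reactants)

Q = ([NO₂]^2) / ([N₂O₄])
  = ((2.64)^2) / ((2.37)) = 6.9696/2.37 = 2.941
Since Q = 2.941 > Kc = 0.43, the reaction proceeds reverse (toward reactants) to reach equilibrium.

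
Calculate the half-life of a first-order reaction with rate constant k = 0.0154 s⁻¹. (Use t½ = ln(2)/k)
45.01 s

t½ = ln(2)/k = 0.6931/0.0154 = 45.01 s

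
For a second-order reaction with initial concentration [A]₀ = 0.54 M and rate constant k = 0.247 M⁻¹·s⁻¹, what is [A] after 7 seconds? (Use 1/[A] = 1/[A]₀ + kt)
0.2793 M

1/[A] = 1/[A]₀ + k·t = 1/0.54 + (0.247)·(7) = 1.8519 + 1.7290 = 3.5809
[A] = 1/3.5809 = 0.2793 M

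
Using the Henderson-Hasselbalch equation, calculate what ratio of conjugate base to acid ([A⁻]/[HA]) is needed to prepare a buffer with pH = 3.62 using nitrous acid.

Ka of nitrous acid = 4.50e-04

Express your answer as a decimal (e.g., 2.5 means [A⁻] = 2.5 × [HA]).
[A⁻]/[HA] = 1.876

pKa = −log(4.50e-04) = 3.3468. pH = pKa + log([A⁻]/[HA]). 3.62 = 3.3468 + log(ratio). log(ratio) = 3.62 − 3.3468 = 0.2732. ratio = 10^(0.2732) = 1.876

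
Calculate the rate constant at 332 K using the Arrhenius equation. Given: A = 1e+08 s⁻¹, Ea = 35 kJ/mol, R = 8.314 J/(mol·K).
3.11e+02 s⁻¹

k = A·exp(-Ea/(R·T)) = 1e+08·exp(-35000/(8.314·332)) = 1e+08·exp(-12.6800) = 1e+08·3.1127e-06 = 3.11e+02 s⁻¹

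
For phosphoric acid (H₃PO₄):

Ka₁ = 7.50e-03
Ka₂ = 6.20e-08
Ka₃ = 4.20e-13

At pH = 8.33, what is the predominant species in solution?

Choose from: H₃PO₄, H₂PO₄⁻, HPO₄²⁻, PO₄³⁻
HPO₄²⁻

pKa1 = 2.12, pKa2 = 7.21, pKa3 = 12.38. Each pKa is the crossover between adjacent species; pH = 8.33 lies in the region where HPO₄²⁻ predominates.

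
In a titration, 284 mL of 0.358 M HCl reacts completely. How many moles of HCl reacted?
Moles = Molarity × Volume (L)
Moles = 0.358 M × 0.284 L = 0.1017 mol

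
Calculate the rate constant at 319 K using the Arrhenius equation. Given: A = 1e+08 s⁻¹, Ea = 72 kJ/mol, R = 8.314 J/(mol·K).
1.62e-04 s⁻¹

k = A·exp(-Ea/(R·T)) = 1e+08·exp(-72000/(8.314·319)) = 1e+08·exp(-27.1476) = 1e+08·1.6216e-12 = 1.62e-04 s⁻¹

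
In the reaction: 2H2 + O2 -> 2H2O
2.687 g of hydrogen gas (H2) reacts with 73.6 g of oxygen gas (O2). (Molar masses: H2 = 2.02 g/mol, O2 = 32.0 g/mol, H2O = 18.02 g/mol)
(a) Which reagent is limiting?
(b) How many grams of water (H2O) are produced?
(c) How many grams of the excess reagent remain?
(a) H2, (b) 23.97 g, (c) 52.32 g

Moles of H2 = 2.687 g ÷ 2.02 g/mol = 1.3302 mol
Moles of O2 = 73.6 g ÷ 32.0 g/mol = 2.3 mol
Moles ÷ coefficient: H2: 1.3302/2 = 0.6651, O2: 2.3/1 = 2.3
(a) H2 has the smaller value, so H2 is the limiting reagent.
(b) Moles of H2O = 1.3302 mol H2 × (2/2) = 1.3302 mol; mass = 1.3302 mol × 18.02 g/mol = 23.97 g
(c) O2 consumed = 1.3302 × (1/2) = 0.665099 mol; remaining = 2.3 − 0.665099 = 1.6349 mol; mass = 1.6349 mol × 32.0 g/mol = 52.32 g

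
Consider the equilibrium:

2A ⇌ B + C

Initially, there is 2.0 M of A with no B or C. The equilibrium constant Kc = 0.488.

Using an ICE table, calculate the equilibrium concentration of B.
[B] = 0.583 M

ICE: [A] = 2.0 − 2x, [B] = [C] = x.
Kc = x²/(2.0 − 2x)² = 0.488 ⇒ √Kc = x/(2.0 − 2x).
x = √0.488·2.0/(1 + 2√0.488) = 0.69857·2.0/2.3971 = 0.58284.
[B] = x = 0.583 M.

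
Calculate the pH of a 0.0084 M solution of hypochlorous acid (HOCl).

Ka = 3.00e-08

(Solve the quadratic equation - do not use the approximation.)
pH = 4.80

x² + Ka×x - Ka×C = 0. Using quadratic formula: [H⁺] = 1.5860e-05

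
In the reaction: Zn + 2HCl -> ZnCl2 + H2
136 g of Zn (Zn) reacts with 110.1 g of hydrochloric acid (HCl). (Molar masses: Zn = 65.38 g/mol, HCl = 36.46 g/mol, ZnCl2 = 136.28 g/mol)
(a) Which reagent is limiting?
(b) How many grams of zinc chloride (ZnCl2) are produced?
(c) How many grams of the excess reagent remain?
(a) HCl, (b) 205.8 g, (c) 37.28 g

Moles of Zn = 136 g ÷ 65.38 g/mol = 2.08015 mol
Moles of HCl = 110.1 g ÷ 36.46 g/mol = 3.01975 mol
Moles ÷ coefficient: Zn: 2.08015/1 = 2.08, HCl: 3.01975/2 = 1.51
(a) HCl has the smaller value, so HCl is the limiting reagent.
(b) Moles of ZnCl2 = 3.01975 mol HCl × (1/2) = 1.50987 mol; mass = 1.50987 mol × 136.28 g/mol = 205.8 g
(c) Zn consumed = 3.01975 × (1/2) = 1.50987 mol; remaining = 2.08015 − 1.50987 = 0.570273 mol; mass = 0.570273 mol × 65.38 g/mol = 37.28 g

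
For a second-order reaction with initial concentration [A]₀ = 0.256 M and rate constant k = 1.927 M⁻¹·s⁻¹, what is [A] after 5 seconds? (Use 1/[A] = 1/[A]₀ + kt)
0.0738 M

1/[A] = 1/[A]₀ + k·t = 1/0.256 + (1.927)·(5) = 3.9062 + 9.6350 = 13.5412
[A] = 1/13.5412 = 0.0738 M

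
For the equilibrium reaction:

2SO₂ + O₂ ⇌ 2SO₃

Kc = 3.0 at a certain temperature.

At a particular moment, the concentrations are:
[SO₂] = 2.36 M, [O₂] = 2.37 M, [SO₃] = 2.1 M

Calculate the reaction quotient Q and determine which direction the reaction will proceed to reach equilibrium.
Q = 0.334, Q < K, reaction proceeds forward (toward products)

Q = ([SO₃]^2) / ([SO₂]^2 × [O₂])
  = ((2.1)^2) / ((2.36)^2·(2.37)) = 4.41/13.2 = 0.3341
Since Q = 0.3341 < Kc = 3.0, the reaction proceeds forward (toward products) to reach equilibrium.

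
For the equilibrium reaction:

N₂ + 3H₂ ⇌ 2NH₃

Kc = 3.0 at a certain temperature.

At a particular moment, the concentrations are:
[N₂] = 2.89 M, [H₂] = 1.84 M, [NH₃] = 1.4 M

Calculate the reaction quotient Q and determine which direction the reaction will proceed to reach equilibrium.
Q = 0.109, Q < K, reaction proceeds forward (toward products)

Q = ([NH₃]^2) / ([N₂] × [H₂]^3)
  = ((1.4)^2) / ((2.89)·(1.84)^3) = 1.96/18.003 = 0.1089
Since Q = 0.1089 < Kc = 3.0, the reaction proceeds forward (toward products) to reach equilibrium.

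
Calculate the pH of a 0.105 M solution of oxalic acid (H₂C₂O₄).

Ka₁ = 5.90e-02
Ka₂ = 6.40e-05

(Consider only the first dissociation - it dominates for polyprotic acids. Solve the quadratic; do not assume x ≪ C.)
pH = 1.26

x² + Ka₁·x − Ka₁·C = 0 with Ka₁ = 5.90e-02, C = 0.105.
x = (−Ka₁ + √(Ka₁² + 4·Ka₁·C))/2 = 5.4555e-02 M, so pH = 1.26.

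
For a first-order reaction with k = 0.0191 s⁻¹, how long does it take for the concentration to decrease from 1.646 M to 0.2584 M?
96.94 s

From ln[A] = ln[A]₀ - k·t: t = ln([A]₀/[A])/k = ln(1.646/0.2584)/0.0191 = ln(6.3700)/0.0191 = 1.8516/0.0191 = 96.94 s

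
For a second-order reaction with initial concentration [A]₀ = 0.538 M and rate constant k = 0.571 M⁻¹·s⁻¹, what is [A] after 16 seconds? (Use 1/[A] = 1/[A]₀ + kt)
0.0910 M

1/[A] = 1/[A]₀ + k·t = 1/0.538 + (0.571)·(16) = 1.8587 + 9.1360 = 10.9947
[A] = 1/10.9947 = 0.0910 M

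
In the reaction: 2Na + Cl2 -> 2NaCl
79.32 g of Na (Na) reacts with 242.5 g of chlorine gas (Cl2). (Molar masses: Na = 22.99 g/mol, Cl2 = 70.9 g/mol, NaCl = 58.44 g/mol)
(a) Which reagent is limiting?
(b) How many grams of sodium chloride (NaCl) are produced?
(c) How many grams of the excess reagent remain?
(a) Na, (b) 201.6 g, (c) 120.2 g

Moles of Na = 79.32 g ÷ 22.99 g/mol = 3.4502 mol
Moles of Cl2 = 242.5 g ÷ 70.9 g/mol = 3.42031 mol
Moles ÷ coefficient: Na: 3.4502/2 = 1.725, Cl2: 3.42031/1 = 3.42
(a) Na has the smaller value, so Na is the limiting reagent.
(b) Moles of NaCl = 3.4502 mol Na × (2/2) = 3.4502 mol; mass = 3.4502 mol × 58.44 g/mol = 201.6 g
(c) Cl2 consumed = 3.4502 × (1/2) = 1.7251 mol; remaining = 3.42031 − 1.7251 = 1.69521 mol; mass = 1.69521 mol × 70.9 g/mol = 120.2 g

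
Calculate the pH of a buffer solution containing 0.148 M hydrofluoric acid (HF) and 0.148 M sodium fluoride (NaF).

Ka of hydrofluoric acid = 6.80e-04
pH = 3.17

pKa = -log(6.80e-04) = 3.17. pH = pKa + log([A⁻]/[HA]) = 3.17 + log(0.148/0.148)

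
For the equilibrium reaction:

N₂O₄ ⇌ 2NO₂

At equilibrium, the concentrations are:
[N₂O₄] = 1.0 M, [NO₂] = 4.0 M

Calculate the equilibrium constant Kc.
K_c = 16.0000

Kc = ([NO₂]^2) / ([N₂O₄])
   = ((4.0)^2) / ((1.0))
   = 16 / 1 = 16.0000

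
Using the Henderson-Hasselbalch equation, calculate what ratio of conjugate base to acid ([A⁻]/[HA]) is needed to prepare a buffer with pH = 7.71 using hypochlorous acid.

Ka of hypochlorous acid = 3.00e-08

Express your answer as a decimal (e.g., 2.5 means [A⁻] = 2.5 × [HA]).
[A⁻]/[HA] = 1.539

pKa = −log(3.00e-08) = 7.5229. pH = pKa + log([A⁻]/[HA]). 7.71 = 7.5229 + log(ratio). log(ratio) = 7.71 − 7.5229 = 0.1871. ratio = 10^(0.1871) = 1.539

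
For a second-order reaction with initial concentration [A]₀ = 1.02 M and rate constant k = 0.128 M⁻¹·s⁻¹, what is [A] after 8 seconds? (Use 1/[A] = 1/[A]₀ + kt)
0.4989 M

1/[A] = 1/[A]₀ + k·t = 1/1.02 + (0.128)·(8) = 0.9804 + 1.0240 = 2.0044
[A] = 1/2.0044 = 0.4989 M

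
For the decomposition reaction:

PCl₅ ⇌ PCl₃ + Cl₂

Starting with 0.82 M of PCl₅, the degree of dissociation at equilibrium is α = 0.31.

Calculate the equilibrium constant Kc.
K_c = 0.1142

x = α·[A]₀ = 0.31 × 0.82 = 0.2542 M dissociated.
At eq: [PCl₅] = 0.82 − 0.2542 = 0.5658 M; [PCl₃] = [Cl₂] = x = 0.2542 M.
Kc = [PCl₃][Cl₂]/[PCl₅] = (0.2542)²/0.5658 = 0.1142.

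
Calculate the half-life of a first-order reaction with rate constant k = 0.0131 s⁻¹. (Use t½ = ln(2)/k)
52.91 s

t½ = ln(2)/k = 0.6931/0.0131 = 52.91 s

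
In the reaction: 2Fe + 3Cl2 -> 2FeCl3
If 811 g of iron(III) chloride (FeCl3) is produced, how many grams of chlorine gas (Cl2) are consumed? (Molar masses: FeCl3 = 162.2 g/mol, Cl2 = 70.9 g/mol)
Moles of FeCl3 = 811 g ÷ 162.2 g/mol = 5 mol
Mole ratio: 3 mol Cl2 / 2 mol FeCl3
Moles of Cl2 = 5 × (3/2) = 7.5 mol
Mass of Cl2 = 7.5 mol × 70.9 g/mol = 531.8 g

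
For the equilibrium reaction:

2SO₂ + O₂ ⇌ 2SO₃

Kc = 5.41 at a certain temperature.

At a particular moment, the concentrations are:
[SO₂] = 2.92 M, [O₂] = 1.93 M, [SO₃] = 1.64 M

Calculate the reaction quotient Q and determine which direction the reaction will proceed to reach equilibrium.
Q = 0.163, Q < K, reaction proceeds forward (toward products)

Q = ([SO₃]^2) / ([SO₂]^2 × [O₂])
  = ((1.64)^2) / ((2.92)^2·(1.93)) = 2.6896/16.456 = 0.1634
Since Q = 0.1634 < Kc = 5.41, the reaction proceeds forward (toward products) to reach equilibrium.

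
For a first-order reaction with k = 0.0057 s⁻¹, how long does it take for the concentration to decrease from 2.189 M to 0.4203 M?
289.51 s

From ln[A] = ln[A]₀ - k·t: t = ln([A]₀/[A])/k = ln(2.189/0.4203)/0.0057 = ln(5.2082)/0.0057 = 1.6502/0.0057 = 289.51 s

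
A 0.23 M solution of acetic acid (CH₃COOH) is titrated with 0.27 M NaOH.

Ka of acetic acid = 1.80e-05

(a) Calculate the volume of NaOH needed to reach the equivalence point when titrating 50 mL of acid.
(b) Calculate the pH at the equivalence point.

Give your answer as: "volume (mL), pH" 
V = 42.6 mL, pH = 8.92

(a) At equivalence: moles acid = moles base.
moles acid = 0.23 × 0.05 = 0.0115 mol; V_NaOH = 0.0115/0.27 = 0.04259 L = 42.6 mL.
(b) At equivalence, all acid → conjugate base A⁻ at [A⁻] = 0.0115/0.09259 = 0.1242 M.
Kb = Kw/Ka = 1.0e-14/1.80e-05 = 5.556e-10; [OH⁻] = √(Kb·[A⁻]) = 8.307e-06; pOH = 5.08; pH = 14 − pOH = 8.92.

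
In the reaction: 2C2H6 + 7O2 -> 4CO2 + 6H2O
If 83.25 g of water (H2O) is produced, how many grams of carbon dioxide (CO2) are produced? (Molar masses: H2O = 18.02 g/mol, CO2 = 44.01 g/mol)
Moles of H2O = 83.25 g ÷ 18.02 g/mol = 4.61987 mol
Mole ratio: 4 mol CO2 / 6 mol H2O
Moles of CO2 = 4.61987 × (4/6) = 3.07991 mol
Mass of CO2 = 3.07991 mol × 44.01 g/mol = 135.5 g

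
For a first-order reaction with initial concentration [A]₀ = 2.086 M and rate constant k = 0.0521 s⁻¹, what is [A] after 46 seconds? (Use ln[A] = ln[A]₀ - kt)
0.1899 M

ln[A] = ln[A]₀ - k·t = ln(2.086) - (0.0521)·(46) = 0.7352 - 2.3966 = -1.6614
[A] = e^(-1.6614) = 0.1899 M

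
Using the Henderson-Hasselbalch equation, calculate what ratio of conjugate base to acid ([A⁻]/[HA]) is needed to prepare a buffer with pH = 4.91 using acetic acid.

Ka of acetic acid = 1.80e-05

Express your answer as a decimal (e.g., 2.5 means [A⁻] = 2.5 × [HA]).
[A⁻]/[HA] = 1.463

pKa = −log(1.80e-05) = 4.7447. pH = pKa + log([A⁻]/[HA]). 4.91 = 4.7447 + log(ratio). log(ratio) = 4.91 − 4.7447 = 0.1653. ratio = 10^(0.1653) = 1.463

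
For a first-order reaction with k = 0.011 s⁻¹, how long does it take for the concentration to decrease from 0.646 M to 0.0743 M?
196.61 s

From ln[A] = ln[A]₀ - k·t: t = ln([A]₀/[A])/k = ln(0.646/0.0743)/0.011 = ln(8.6945)/0.011 = 2.1627/0.011 = 196.61 s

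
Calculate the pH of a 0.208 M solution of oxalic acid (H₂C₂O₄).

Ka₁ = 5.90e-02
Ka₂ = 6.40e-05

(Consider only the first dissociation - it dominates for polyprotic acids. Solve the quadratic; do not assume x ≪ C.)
pH = 1.07

x² + Ka₁·x − Ka₁·C = 0 with Ka₁ = 5.90e-02, C = 0.208.
x = (−Ka₁ + √(Ka₁² + 4·Ka₁·C))/2 = 8.5140e-02 M, so pH = 1.07.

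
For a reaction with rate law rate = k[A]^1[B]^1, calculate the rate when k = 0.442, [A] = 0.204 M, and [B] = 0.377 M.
0.03399 M/s

rate = k·[A]^1·[B]^1 = 0.442·(0.204)^1·(0.377)^1 = 0.442·0.204·0.377 = 0.03399 M/s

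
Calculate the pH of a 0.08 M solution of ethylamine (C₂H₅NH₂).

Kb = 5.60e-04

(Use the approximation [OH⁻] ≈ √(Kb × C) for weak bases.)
pH = 11.83

[OH⁻] = √(Kb × C) = √(5.60e-04 × 0.08) = 6.6933e-03. pOH = 2.17, pH = 14 - pOH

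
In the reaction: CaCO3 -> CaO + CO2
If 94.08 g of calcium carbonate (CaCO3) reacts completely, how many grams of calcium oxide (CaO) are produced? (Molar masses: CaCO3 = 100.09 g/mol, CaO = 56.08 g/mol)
Moles of CaCO3 = 94.08 g ÷ 100.09 g/mol = 0.939954 mol
Mole ratio: 1 mol CaO / 1 mol CaCO3
Moles of CaO = 0.939954 × (1/1) = 0.939954 mol
Mass of CaO = 0.939954 mol × 56.08 g/mol = 52.71 g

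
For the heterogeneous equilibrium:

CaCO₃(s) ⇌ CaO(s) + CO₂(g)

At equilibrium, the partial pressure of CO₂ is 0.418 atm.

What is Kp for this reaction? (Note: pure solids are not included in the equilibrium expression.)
K_p = 0.418

Solids (CaCO₃, CaO) have activity 1 and are excluded.
Kp = P(CO₂) = 0.418.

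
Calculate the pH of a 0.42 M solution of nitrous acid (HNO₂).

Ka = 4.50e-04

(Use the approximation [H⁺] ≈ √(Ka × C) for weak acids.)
pH = 1.86

[H⁺] = √(Ka × C) = √(4.50e-04 × 0.42) = 1.3748e-02. pH = -log(1.3748e-02)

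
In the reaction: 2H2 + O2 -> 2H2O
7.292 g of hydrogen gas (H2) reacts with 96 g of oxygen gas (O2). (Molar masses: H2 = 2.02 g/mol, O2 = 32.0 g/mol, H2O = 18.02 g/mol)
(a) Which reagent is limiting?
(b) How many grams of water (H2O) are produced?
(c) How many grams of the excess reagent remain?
(a) H2, (b) 65.05 g, (c) 38.24 g

Moles of H2 = 7.292 g ÷ 2.02 g/mol = 3.6099 mol
Moles of O2 = 96 g ÷ 32.0 g/mol = 3 mol
Moles ÷ coefficient: H2: 3.6099/2 = 1.805, O2: 3/1 = 3
(a) H2 has the smaller value, so H2 is the limiting reagent.
(b) Moles of H2O = 3.6099 mol H2 × (2/2) = 3.6099 mol; mass = 3.6099 mol × 18.02 g/mol = 65.05 g
(c) O2 consumed = 3.6099 × (1/2) = 1.80495 mol; remaining = 3 − 1.80495 = 1.19505 mol; mass = 1.19505 mol × 32.0 g/mol = 38.24 g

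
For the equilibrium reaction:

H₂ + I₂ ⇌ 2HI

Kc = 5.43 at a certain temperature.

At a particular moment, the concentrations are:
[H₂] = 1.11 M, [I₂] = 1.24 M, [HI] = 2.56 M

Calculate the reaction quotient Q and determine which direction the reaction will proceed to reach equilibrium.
Q = 4.761, Q < K, reaction proceeds forward (toward products)

Q = ([HI]^2) / ([H₂] × [I₂])
  = ((2.56)^2) / ((1.11)·(1.24)) = 6.5536/1.3764 = 4.761
Since Q = 4.761 < Kc = 5.43, the reaction proceeds forward (toward products) to reach equilibrium.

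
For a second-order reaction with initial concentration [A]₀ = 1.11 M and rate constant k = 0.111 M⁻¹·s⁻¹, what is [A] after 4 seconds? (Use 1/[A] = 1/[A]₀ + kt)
0.7435 M

1/[A] = 1/[A]₀ + k·t = 1/1.11 + (0.111)·(4) = 0.9009 + 0.4440 = 1.3449
[A] = 1/1.3449 = 0.7435 M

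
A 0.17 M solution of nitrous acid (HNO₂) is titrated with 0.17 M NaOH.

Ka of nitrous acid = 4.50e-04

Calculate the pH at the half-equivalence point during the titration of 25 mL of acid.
pH = pKa = 3.35

At the half-equivalence point, [HA] = [A⁻], so by Henderson–Hasselbalch pH = pKa + log(1) = pKa.
pKa = −log(4.50e-04) = 3.35.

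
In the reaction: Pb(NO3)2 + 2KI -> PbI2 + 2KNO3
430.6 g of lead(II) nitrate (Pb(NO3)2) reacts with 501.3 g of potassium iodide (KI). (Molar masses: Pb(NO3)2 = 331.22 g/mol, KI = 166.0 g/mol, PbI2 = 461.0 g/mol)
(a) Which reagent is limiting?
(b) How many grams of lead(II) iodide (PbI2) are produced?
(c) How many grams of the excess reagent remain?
(a) Pb(NO3)2, (b) 599.3 g, (c) 69.69 g

Moles of Pb(NO3)2 = 430.6 g ÷ 331.22 g/mol = 1.30004 mol
Moles of KI = 501.3 g ÷ 166.0 g/mol = 3.01988 mol
Moles ÷ coefficient: Pb(NO3)2: 1.30004/1 = 1.3, KI: 3.01988/2 = 1.51
(a) Pb(NO3)2 has the smaller value, so Pb(NO3)2 is the limiting reagent.
(b) Moles of PbI2 = 1.30004 mol Pb(NO3)2 × (1/1) = 1.30004 mol; mass = 1.30004 mol × 461.0 g/mol = 599.3 g
(c) KI consumed = 1.30004 × (2/1) = 2.60008 mol; remaining = 3.01988 − 2.60008 = 0.419795 mol; mass = 0.419795 mol × 166.0 g/mol = 69.69 g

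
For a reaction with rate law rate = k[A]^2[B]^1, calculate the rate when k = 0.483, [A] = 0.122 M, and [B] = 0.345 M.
0.00248 M/s

rate = k·[A]^2·[B]^1 = 0.483·(0.122)^2·(0.345)^1 = 0.483·0.014884·0.345 = 0.00248 M/s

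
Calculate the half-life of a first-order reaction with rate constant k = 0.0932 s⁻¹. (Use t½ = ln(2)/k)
7.44 s

t½ = ln(2)/k = 0.6931/0.0932 = 7.44 s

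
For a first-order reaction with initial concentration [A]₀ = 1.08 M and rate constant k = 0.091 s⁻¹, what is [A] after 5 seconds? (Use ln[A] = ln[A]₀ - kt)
0.6852 M

ln[A] = ln[A]₀ - k·t = ln(1.08) - (0.091)·(5) = 0.0770 - 0.4550 = -0.3780
[A] = e^(-0.3780) = 0.6852 M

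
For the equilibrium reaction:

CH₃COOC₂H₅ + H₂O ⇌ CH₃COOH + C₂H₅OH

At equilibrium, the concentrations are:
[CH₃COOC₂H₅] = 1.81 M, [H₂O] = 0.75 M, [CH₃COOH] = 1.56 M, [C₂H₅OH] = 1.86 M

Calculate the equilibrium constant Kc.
K_c = 2.1375

Kc = ([CH₃COOH] × [C₂H₅OH]) / ([CH₃COOC₂H₅] × [H₂O])
   = ((1.56)·(1.86)) / ((1.81)·(0.75))
   = 2.9016 / 1.3575 = 2.1375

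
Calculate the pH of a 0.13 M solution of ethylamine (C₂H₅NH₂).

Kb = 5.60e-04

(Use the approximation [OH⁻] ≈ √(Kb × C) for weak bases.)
pH = 11.93

[OH⁻] = √(Kb × C) = √(5.60e-04 × 0.13) = 8.5323e-03. pOH = 2.07, pH = 14 - pOH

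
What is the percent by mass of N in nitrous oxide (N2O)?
Mass of N in formula = 14.01 × 2 = 28.02 g/mol
Molar mass = 44.02 g/mol
% N = (28.02/44.02) × 100% = 63.65%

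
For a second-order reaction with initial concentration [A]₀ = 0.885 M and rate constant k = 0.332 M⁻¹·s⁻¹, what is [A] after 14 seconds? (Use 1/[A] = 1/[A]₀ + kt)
0.1731 M

1/[A] = 1/[A]₀ + k·t = 1/0.885 + (0.332)·(14) = 1.1299 + 4.6480 = 5.7779
[A] = 1/5.7779 = 0.1731 M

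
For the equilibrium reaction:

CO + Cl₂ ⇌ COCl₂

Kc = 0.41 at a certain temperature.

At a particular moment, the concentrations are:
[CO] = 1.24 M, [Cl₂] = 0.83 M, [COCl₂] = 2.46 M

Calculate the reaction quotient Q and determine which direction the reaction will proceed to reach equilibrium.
Q = 2.390, Q > K, reaction proceeds reverse (toward reactants)

Q = ([COCl₂]) / ([CO] × [Cl₂])
  = ((2.46)) / ((1.24)·(0.83)) = 2.46/1.0292 = 2.39
Since Q = 2.39 > Kc = 0.41, the reaction proceeds reverse (toward reactants) to reach equilibrium.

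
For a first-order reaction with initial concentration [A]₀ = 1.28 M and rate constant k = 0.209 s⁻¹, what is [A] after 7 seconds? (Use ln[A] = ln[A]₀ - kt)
0.2964 M

ln[A] = ln[A]₀ - k·t = ln(1.28) - (0.209)·(7) = 0.2469 - 1.4630 = -1.2161
[A] = e^(-1.2161) = 0.2964 M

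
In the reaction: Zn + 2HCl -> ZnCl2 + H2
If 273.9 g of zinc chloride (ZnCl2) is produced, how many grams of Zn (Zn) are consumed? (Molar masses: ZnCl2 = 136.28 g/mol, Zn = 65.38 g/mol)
Moles of ZnCl2 = 273.9 g ÷ 136.28 g/mol = 2.00983 mol
Mole ratio: 1 mol Zn / 1 mol ZnCl2
Moles of Zn = 2.00983 × (1/1) = 2.00983 mol
Mass of Zn = 2.00983 mol × 65.38 g/mol = 131.4 g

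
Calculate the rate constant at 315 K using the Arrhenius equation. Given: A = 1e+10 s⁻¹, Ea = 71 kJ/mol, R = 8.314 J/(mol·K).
1.68e-02 s⁻¹

k = A·exp(-Ea/(R·T)) = 1e+10·exp(-71000/(8.314·315)) = 1e+10·exp(-27.1105) = 1e+10·1.6829e-12 = 1.68e-02 s⁻¹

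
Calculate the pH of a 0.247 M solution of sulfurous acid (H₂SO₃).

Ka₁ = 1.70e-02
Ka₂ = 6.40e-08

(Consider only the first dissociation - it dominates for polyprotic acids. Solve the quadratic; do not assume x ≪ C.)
pH = 1.25

x² + Ka₁·x − Ka₁·C = 0 with Ka₁ = 1.70e-02, C = 0.247.
x = (−Ka₁ + √(Ka₁² + 4·Ka₁·C))/2 = 5.6855e-02 M, so pH = 1.25.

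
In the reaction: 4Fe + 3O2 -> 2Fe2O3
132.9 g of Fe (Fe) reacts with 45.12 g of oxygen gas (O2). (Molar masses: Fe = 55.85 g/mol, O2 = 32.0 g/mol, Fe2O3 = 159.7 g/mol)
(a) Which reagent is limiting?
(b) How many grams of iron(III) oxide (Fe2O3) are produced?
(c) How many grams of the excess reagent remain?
(a) O2, (b) 150.1 g, (c) 27.9 g

Moles of Fe = 132.9 g ÷ 55.85 g/mol = 2.37959 mol
Moles of O2 = 45.12 g ÷ 32.0 g/mol = 1.41 mol
Moles ÷ coefficient: Fe: 2.37959/4 = 0.5949, O2: 1.41/3 = 0.47
(a) O2 has the smaller value, so O2 is the limiting reagent.
(b) Moles of Fe2O3 = 1.41 mol O2 × (2/3) = 0.94 mol; mass = 0.94 mol × 159.7 g/mol = 150.1 g
(c) Fe consumed = 1.41 × (4/3) = 1.88 mol; remaining = 2.37959 − 1.88 = 0.499588 mol; mass = 0.499588 mol × 55.85 g/mol = 27.9 g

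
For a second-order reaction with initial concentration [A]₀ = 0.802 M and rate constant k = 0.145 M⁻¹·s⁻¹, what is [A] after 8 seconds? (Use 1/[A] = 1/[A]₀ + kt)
0.4155 M

1/[A] = 1/[A]₀ + k·t = 1/0.802 + (0.145)·(8) = 1.2469 + 1.1600 = 2.4069
[A] = 1/2.4069 = 0.4155 M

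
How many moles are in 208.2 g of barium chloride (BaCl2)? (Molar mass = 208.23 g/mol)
Moles = 208.2 g ÷ 208.23 g/mol = 0.9999 mol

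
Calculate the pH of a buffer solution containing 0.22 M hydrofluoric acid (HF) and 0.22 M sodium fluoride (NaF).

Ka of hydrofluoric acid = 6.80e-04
pH = 3.17

pKa = -log(6.80e-04) = 3.17. pH = pKa + log([A⁻]/[HA]) = 3.17 + log(0.22/0.22)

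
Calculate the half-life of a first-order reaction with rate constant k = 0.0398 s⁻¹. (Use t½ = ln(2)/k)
17.42 s

t½ = ln(2)/k = 0.6931/0.0398 = 17.42 s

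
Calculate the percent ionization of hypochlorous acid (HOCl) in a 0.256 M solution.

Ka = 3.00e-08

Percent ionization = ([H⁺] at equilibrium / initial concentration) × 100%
Percent ionization = 0.0342%

Let x = [H⁺]. Ka = x²/(C - x) ⇒ x² + (3.00e-08)x - (3.00e-08)(0.256) = 0. x = 8.7621e-05. Percent = (8.7621e-05/0.256) × 100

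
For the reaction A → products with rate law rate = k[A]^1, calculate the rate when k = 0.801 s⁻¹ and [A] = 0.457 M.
0.3661 M/s

rate = k·[A]^1 = 0.801·(0.457)^1 = 0.801·0.457 = 0.3661 M/s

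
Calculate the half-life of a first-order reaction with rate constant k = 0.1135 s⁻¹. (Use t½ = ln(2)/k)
6.11 s

t½ = ln(2)/k = 0.6931/0.1135 = 6.11 s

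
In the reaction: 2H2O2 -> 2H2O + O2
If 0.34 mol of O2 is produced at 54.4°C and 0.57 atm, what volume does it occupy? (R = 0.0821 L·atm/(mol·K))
T = 54.4°C + 273.15 = 327.55 K
V = nRT/P = (0.34 × 0.0821 × 327.55) / 0.57
V = 16.04 L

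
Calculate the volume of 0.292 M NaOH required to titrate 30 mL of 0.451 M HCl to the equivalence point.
V_{base} = 46.3 mL

At equivalence: moles acid = moles base.
moles HCl = 0.451 M × 0.03 L = 0.01353 mol
V_NaOH = 0.01353 mol ÷ 0.292 M = 0.04634 L = 46.3 mL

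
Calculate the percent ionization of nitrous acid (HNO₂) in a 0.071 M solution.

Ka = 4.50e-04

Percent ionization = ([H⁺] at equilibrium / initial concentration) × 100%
Percent ionization = 7.65%

Let x = [H⁺]. Ka = x²/(C - x) ⇒ x² + (4.50e-04)x - (4.50e-04)(0.071) = 0. x = 5.4319e-03. Percent = (5.4319e-03/0.071) × 100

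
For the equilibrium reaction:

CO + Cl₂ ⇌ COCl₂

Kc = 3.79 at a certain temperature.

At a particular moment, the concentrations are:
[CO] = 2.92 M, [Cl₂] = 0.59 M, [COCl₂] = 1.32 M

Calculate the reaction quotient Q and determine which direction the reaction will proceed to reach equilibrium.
Q = 0.766, Q < K, reaction proceeds forward (toward products)

Q = ([COCl₂]) / ([CO] × [Cl₂])
  = ((1.32)) / ((2.92)·(0.59)) = 1.32/1.7228 = 0.7662
Since Q = 0.7662 < Kc = 3.79, the reaction proceeds forward (toward products) to reach equilibrium.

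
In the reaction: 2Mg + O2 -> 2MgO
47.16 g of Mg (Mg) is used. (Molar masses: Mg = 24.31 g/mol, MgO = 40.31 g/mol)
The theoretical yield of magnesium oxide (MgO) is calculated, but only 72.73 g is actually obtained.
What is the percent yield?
Moles of Mg = 47.16 g ÷ 24.31 g/mol = 1.93994 mol
Mole ratio: 2 mol MgO / 2 mol Mg
Moles of MgO = 1.93994 × (2/2) = 1.93994 mol
Theoretical yield = 1.93994 mol × 40.31 g/mol = 78.199 g
Actual yield = 72.73 g
Percent yield = (72.73 / 78.199) × 100% = 93.0%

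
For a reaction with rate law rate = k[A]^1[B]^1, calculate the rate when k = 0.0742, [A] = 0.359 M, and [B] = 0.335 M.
0.008924 M/s

rate = k·[A]^1·[B]^1 = 0.0742·(0.359)^1·(0.335)^1 = 0.0742·0.359·0.335 = 0.008924 M/s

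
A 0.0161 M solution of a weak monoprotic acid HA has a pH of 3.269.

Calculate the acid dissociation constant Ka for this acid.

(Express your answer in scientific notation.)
K_a = 1.86e-05

[H⁺] = 10^(−pH) = 10^(−3.269) = 5.383e-04 M. For HA ⇌ H⁺ + A⁻, Ka = x²/(C − x) = (5.383e-04)²/(0.0161 − 5.383e-04) = 1.86e-05.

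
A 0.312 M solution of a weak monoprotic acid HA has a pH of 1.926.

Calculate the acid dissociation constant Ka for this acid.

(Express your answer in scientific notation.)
K_a = 4.68e-04

[H⁺] = 10^(−pH) = 10^(−1.926) = 1.186e-02 M. For HA ⇌ H⁺ + A⁻, Ka = x²/(C − x) = (1.186e-02)²/(0.312 − 1.186e-02) = 4.68e-04.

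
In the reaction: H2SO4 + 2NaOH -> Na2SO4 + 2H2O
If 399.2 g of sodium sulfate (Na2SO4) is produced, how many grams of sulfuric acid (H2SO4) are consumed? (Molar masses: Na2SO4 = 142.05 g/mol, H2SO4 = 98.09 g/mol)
Moles of Na2SO4 = 399.2 g ÷ 142.05 g/mol = 2.81028 mol
Mole ratio: 1 mol H2SO4 / 1 mol Na2SO4
Moles of H2SO4 = 2.81028 × (1/1) = 2.81028 mol
Mass of H2SO4 = 2.81028 mol × 98.09 g/mol = 275.7 g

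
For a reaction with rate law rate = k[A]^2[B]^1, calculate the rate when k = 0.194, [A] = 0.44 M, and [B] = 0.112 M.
0.004207 M/s

rate = k·[A]^2·[B]^1 = 0.194·(0.44)^2·(0.112)^1 = 0.194·0.1936·0.112 = 0.004207 M/s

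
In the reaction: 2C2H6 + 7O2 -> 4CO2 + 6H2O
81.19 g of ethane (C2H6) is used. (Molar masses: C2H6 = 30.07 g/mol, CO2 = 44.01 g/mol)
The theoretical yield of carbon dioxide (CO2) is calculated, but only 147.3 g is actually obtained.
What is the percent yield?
Moles of C2H6 = 81.19 g ÷ 30.07 g/mol = 2.70003 mol
Mole ratio: 4 mol CO2 / 2 mol C2H6
Moles of CO2 = 2.70003 × (4/2) = 5.40007 mol
Theoretical yield = 5.40007 mol × 44.01 g/mol = 237.66 g
Actual yield = 147.3 g
Percent yield = (147.3 / 237.66) × 100% = 62.0%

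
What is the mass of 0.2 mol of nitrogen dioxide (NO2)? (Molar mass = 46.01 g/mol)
Mass = 0.2 mol × 46.01 g/mol = 9.202 g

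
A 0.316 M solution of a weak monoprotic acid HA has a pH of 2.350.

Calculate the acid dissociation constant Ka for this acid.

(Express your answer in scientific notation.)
K_a = 6.40e-05

[H⁺] = 10^(−pH) = 10^(−2.350) = 4.467e-03 M. For HA ⇌ H⁺ + A⁻, Ka = x²/(C − x) = (4.467e-03)²/(0.316 − 4.467e-03) = 6.40e-05.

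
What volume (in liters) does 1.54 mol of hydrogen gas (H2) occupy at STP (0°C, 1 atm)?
At STP, 1 mol of gas occupies 22.4 L
Volume = 1.54 mol × 22.4 L/mol = 34.50 L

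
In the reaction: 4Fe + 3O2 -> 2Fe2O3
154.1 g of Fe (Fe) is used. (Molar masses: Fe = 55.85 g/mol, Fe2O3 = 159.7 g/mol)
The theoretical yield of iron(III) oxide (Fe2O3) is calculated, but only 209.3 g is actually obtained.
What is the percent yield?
Moles of Fe = 154.1 g ÷ 55.85 g/mol = 2.75918 mol
Mole ratio: 2 mol Fe2O3 / 4 mol Fe
Moles of Fe2O3 = 2.75918 × (2/4) = 1.37959 mol
Theoretical yield = 1.37959 mol × 159.7 g/mol = 220.32 g
Actual yield = 209.3 g
Percent yield = (209.3 / 220.32) × 100% = 95.0%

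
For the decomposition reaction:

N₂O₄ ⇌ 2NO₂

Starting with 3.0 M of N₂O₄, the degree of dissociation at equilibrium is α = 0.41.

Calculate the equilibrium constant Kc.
K_c = 3.4190

x = α·[A]₀ = 0.41 × 3.0 = 1.23 M dissociated.
At eq: [N₂O₄] = 3.0 − 1.23 = 1.77 M; [NO₂] = 2x = 2.46 M.
Kc = [NO₂]²/[N₂O₄] = (2.46)²/1.77 = 3.419.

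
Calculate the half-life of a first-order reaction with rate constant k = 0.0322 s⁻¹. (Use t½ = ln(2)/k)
21.53 s

t½ = ln(2)/k = 0.6931/0.0322 = 21.53 s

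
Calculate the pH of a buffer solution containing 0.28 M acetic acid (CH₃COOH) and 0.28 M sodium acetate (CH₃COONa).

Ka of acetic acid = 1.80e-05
pH = 4.74

pKa = -log(1.80e-05) = 4.74. pH = pKa + log([A⁻]/[HA]) = 4.74 + log(0.28/0.28)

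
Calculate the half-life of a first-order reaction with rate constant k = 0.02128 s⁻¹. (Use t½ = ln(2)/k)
32.57 s

t½ = ln(2)/k = 0.6931/0.02128 = 32.57 s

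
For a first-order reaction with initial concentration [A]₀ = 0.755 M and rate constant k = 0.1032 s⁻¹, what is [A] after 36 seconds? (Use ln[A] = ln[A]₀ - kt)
0.0184 M

ln[A] = ln[A]₀ - k·t = ln(0.755) - (0.1032)·(36) = -0.2810 - 3.7152 = -3.9962
[A] = e^(-3.9962) = 0.0184 M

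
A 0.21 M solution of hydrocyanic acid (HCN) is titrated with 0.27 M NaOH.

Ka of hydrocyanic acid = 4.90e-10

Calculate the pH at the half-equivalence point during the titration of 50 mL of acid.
pH = pKa = 9.31

At the half-equivalence point, [HA] = [A⁻], so by Henderson–Hasselbalch pH = pKa + log(1) = pKa.
pKa = −log(4.90e-10) = 9.31.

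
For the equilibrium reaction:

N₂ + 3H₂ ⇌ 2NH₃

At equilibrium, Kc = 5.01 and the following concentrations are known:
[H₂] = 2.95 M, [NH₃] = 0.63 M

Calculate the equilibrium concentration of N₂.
[N₂] = 0.0031 M

Kc = ([NH₃]^2) / ([N₂] × [H₂]^3) = 5.01
[N₂]^1 = (product terms)/(Kc · other reactant terms) = 0.3969 / (5.01 · 25.672) = 0.0030859
[N₂] = 0.0031 M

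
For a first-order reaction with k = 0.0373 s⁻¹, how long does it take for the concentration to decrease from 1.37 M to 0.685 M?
18.58 s

From ln[A] = ln[A]₀ - k·t: t = ln([A]₀/[A])/k = ln(1.37/0.685)/0.0373 = ln(2.0000)/0.0373 = 0.6931/0.0373 = 18.58 s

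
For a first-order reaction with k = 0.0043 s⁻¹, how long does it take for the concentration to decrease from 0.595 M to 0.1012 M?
411.97 s

From ln[A] = ln[A]₀ - k·t: t = ln([A]₀/[A])/k = ln(0.595/0.1012)/0.0043 = ln(5.8794)/0.0043 = 1.7715/0.0043 = 411.97 s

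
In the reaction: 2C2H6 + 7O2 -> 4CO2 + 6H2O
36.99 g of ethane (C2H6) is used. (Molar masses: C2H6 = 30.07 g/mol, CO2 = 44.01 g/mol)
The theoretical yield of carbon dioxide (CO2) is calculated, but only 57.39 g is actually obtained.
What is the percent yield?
Moles of C2H6 = 36.99 g ÷ 30.07 g/mol = 1.23013 mol
Mole ratio: 4 mol CO2 / 2 mol C2H6
Moles of CO2 = 1.23013 × (4/2) = 2.46026 mol
Theoretical yield = 2.46026 mol × 44.01 g/mol = 108.28 g
Actual yield = 57.39 g
Percent yield = (57.39 / 108.28) × 100% = 53.0%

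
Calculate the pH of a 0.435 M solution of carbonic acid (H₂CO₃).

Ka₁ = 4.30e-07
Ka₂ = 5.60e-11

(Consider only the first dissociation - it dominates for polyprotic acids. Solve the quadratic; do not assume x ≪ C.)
pH = 3.36

x² + Ka₁·x − Ka₁·C = 0 with Ka₁ = 4.30e-07, C = 0.435.
x = (−Ka₁ + √(Ka₁² + 4·Ka₁·C))/2 = 4.3228e-04 M, so pH = 3.36.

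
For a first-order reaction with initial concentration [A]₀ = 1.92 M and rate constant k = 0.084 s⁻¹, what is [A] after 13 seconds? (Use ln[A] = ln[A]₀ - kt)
0.6442 M

ln[A] = ln[A]₀ - k·t = ln(1.92) - (0.084)·(13) = 0.6523 - 1.0920 = -0.4397
[A] = e^(-0.4397) = 0.6442 M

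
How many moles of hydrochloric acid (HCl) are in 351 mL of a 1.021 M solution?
Moles = Molarity × Volume (L)
Moles = 1.021 M × 0.351 L = 0.3584 mol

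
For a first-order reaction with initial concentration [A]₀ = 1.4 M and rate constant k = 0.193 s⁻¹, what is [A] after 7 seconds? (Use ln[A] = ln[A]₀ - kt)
0.3626 M

ln[A] = ln[A]₀ - k·t = ln(1.4) - (0.193)·(7) = 0.3365 - 1.3510 = -1.0145
[A] = e^(-1.0145) = 0.3626 M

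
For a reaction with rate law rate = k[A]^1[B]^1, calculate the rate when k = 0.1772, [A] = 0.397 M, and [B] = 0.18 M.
0.01266 M/s

rate = k·[A]^1·[B]^1 = 0.1772·(0.397)^1·(0.18)^1 = 0.1772·0.397·0.18 = 0.01266 M/s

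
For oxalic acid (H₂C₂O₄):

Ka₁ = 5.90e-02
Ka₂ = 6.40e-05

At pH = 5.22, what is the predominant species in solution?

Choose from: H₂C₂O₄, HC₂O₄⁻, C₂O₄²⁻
C₂O₄²⁻

pKa1 = 1.23, pKa2 = 4.19. Each pKa is the crossover between adjacent species; pH = 5.22 lies in the region where C₂O₄²⁻ predominates.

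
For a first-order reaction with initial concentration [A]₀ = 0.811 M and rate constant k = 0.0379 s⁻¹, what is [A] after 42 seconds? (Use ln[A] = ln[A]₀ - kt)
0.1651 M

ln[A] = ln[A]₀ - k·t = ln(0.811) - (0.0379)·(42) = -0.2095 - 1.5918 = -1.8013
[A] = e^(-1.8013) = 0.1651 M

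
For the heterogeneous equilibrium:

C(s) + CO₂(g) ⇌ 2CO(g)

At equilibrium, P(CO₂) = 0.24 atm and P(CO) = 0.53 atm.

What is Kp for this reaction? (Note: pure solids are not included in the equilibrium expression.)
K_p = 1.170

Solid C is excluded.
Kp = P(CO)²/P(CO₂) = (0.53)²/0.24 = 0.2809/0.24 = 1.170.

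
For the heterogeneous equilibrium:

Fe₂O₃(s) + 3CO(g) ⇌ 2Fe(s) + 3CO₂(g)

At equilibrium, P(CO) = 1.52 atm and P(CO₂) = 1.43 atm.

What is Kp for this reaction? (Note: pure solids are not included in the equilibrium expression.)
K_p = 0.833

Solids (Fe₂O₃, Fe) are excluded.
Kp = P(CO₂)³/P(CO)³ = (1.43)³/(1.52)³ = 2.924/3.512 = 0.833.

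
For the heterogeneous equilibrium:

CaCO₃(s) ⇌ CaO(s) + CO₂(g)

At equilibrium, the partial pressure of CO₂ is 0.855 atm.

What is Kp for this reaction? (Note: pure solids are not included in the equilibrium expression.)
K_p = 0.855

Solids (CaCO₃, CaO) have activity 1 and are excluded.
Kp = P(CO₂) = 0.855.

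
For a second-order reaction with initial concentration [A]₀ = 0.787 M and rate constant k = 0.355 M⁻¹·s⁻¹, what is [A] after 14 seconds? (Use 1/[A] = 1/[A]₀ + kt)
0.1602 M

1/[A] = 1/[A]₀ + k·t = 1/0.787 + (0.355)·(14) = 1.2706 + 4.9700 = 6.2406
[A] = 1/6.2406 = 0.1602 M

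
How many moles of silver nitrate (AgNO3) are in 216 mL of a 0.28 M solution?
Moles = Molarity × Volume (L)
Moles = 0.28 M × 0.216 L = 0.06048 mol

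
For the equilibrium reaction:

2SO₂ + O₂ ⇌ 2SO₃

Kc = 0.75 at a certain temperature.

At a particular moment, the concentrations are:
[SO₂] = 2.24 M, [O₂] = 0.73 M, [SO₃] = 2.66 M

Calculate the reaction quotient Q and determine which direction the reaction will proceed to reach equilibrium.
Q = 1.932, Q > K, reaction proceeds reverse (toward reactants)

Q = ([SO₃]^2) / ([SO₂]^2 × [O₂])
  = ((2.66)^2) / ((2.24)^2·(0.73)) = 7.0756/3.6628 = 1.932
Since Q = 1.932 > Kc = 0.75, the reaction proceeds reverse (toward reactants) to reach equilibrium.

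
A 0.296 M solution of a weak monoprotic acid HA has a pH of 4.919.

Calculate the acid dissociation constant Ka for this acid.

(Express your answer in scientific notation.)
K_a = 4.91e-10

[H⁺] = 10^(−pH) = 10^(−4.919) = 1.205e-05 M. For HA ⇌ H⁺ + A⁻, Ka = x²/(C − x) = (1.205e-05)²/(0.296 − 1.205e-05) = 4.91e-10.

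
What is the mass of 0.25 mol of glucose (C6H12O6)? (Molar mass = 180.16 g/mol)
Mass = 0.25 mol × 180.16 g/mol = 45.04 g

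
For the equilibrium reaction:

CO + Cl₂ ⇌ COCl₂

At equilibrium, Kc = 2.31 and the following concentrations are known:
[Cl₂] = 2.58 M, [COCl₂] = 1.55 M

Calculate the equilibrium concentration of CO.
[CO] = 0.2601 M

Kc = ([COCl₂]) / ([CO] × [Cl₂]) = 2.31
[CO]^1 = (product terms)/(Kc · other reactant terms) = 1.55 / (2.31 · 2.58) = 0.26008
[CO] = 0.2601 M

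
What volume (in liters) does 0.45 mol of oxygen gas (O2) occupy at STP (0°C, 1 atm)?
At STP, 1 mol of gas occupies 22.4 L
Volume = 0.45 mol × 22.4 L/mol = 10.08 L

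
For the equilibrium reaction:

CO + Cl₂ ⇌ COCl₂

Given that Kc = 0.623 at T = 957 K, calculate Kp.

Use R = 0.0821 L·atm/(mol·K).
K_p = 0.0079

Δn = (moles gaseous products) − (moles gaseous reactants) = -1
T = 957 K; RT = 0.0821 × 957 = 78.5697
Kp = Kc·(RT)^Δn = 0.623 × (78.5697)^-1 = 0.623 × 0.0127276 = 0.0079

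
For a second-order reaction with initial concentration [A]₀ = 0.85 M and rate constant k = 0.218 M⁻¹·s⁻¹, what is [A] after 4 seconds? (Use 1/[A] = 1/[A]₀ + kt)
0.4882 M

1/[A] = 1/[A]₀ + k·t = 1/0.85 + (0.218)·(4) = 1.1765 + 0.8720 = 2.0485
[A] = 1/2.0485 = 0.4882 M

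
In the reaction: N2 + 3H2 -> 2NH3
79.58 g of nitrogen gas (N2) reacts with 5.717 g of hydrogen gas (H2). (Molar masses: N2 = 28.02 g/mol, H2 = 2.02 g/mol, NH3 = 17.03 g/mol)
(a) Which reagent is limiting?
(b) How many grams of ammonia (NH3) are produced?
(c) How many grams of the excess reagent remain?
(a) H2, (b) 32.13 g, (c) 53.15 g

Moles of N2 = 79.58 g ÷ 28.02 g/mol = 2.84011 mol
Moles of H2 = 5.717 g ÷ 2.02 g/mol = 2.8302 mol
Moles ÷ coefficient: N2: 2.84011/1 = 2.84, H2: 2.8302/3 = 0.9434
(a) H2 has the smaller value, so H2 is the limiting reagent.
(b) Moles of NH3 = 2.8302 mol H2 × (2/3) = 1.8868 mol; mass = 1.8868 mol × 17.03 g/mol = 32.13 g
(c) N2 consumed = 2.8302 × (1/3) = 0.943399 mol; remaining = 2.84011 − 0.943399 = 1.89671 mol; mass = 1.89671 mol × 28.02 g/mol = 53.15 g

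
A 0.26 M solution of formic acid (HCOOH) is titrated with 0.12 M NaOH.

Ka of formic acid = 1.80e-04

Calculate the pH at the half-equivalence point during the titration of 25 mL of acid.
pH = pKa = 3.74

At the half-equivalence point, [HA] = [A⁻], so by Henderson–Hasselbalch pH = pKa + log(1) = pKa.
pKa = −log(1.80e-04) = 3.74.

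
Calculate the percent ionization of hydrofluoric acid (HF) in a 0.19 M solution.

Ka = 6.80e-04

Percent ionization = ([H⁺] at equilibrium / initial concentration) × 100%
Percent ionization = 5.81%

Let x = [H⁺]. Ka = x²/(C - x) ⇒ x² + (6.80e-04)x - (6.80e-04)(0.19) = 0. x = 1.1032e-02. Percent = (1.1032e-02/0.19) × 100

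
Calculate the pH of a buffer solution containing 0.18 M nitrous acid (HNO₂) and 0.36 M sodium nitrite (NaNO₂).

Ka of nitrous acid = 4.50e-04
pH = 3.65

pKa = -log(4.50e-04) = 3.35. pH = pKa + log([A⁻]/[HA]) = 3.35 + log(0.36/0.18)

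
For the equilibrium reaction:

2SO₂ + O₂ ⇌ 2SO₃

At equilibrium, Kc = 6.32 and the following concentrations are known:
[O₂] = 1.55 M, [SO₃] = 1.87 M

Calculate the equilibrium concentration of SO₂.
[SO₂] = 0.5975 M

Kc = ([SO₃]^2) / ([SO₂]^2 × [O₂]) = 6.32
[SO₂]^2 = (product terms)/(Kc · other reactant terms) = 3.4969 / (6.32 · 1.55) = 0.35697
[SO₂] = (0.35697)^(1/2) = 0.5975 M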